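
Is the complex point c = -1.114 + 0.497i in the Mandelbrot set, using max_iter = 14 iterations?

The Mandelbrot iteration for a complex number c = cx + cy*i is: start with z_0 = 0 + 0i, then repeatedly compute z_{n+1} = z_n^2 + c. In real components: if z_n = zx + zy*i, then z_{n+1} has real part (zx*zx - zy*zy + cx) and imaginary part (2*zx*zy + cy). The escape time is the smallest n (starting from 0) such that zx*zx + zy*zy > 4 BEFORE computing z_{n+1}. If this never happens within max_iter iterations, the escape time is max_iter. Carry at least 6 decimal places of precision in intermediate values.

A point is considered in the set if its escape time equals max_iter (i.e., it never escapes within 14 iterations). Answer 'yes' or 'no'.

Answer: no

Derivation:
z_0 = 0 + 0i, c = -1.1140 + 0.4970i
Iter 1: z = -1.1140 + 0.4970i, |z|^2 = 1.4880
Iter 2: z = -0.1200 + -0.6103i, |z|^2 = 0.3869
Iter 3: z = -1.4721 + 0.6435i, |z|^2 = 2.5811
Iter 4: z = 0.6389 + -1.3975i, |z|^2 = 2.3614
Iter 5: z = -2.6589 + -1.2889i, |z|^2 = 8.7309
Escaped at iteration 5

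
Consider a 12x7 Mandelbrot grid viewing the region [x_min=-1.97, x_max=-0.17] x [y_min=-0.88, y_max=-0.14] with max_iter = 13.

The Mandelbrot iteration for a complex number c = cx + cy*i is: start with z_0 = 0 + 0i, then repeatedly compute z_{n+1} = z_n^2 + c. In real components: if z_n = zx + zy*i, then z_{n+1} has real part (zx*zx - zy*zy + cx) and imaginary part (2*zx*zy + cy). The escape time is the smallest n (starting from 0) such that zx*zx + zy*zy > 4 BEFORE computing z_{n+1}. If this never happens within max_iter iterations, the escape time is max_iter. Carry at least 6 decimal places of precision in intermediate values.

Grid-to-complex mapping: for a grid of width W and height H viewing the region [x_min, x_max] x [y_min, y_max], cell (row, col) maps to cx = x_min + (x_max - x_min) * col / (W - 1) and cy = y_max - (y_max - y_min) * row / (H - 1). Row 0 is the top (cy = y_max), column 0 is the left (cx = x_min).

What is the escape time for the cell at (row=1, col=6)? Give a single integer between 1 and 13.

Answer: 13

Derivation:
z_0 = 0 + 0i, c = -0.9882 + -0.2633i
Iter 1: z = -0.9882 + -0.2633i, |z|^2 = 1.0458
Iter 2: z = -0.0810 + 0.2571i, |z|^2 = 0.0727
Iter 3: z = -1.0477 + -0.3050i, |z|^2 = 1.1907
Iter 4: z = 0.0165 + 0.3758i, |z|^2 = 0.1415
Iter 5: z = -1.1291 + -0.2509i, |z|^2 = 1.3379
Iter 6: z = 0.2238 + 0.3033i, |z|^2 = 0.1421
Iter 7: z = -1.0301 + -0.1276i, |z|^2 = 1.0774
Iter 8: z = 0.0567 + -0.0004i, |z|^2 = 0.0032
Iter 9: z = -0.9850 + -0.2634i, |z|^2 = 1.0395
Iter 10: z = -0.0874 + 0.2555i, |z|^2 = 0.0729
Iter 11: z = -1.0458 + -0.3080i, |z|^2 = 1.1886
Iter 12: z = 0.0107 + 0.3809i, |z|^2 = 0.1452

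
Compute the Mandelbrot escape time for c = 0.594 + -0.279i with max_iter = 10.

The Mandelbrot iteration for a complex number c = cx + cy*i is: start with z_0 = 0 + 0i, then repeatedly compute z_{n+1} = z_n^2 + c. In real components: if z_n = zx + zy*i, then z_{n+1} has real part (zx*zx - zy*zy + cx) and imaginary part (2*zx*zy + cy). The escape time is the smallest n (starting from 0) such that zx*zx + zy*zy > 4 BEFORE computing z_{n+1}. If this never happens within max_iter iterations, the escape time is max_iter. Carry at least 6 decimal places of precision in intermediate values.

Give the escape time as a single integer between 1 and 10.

z_0 = 0 + 0i, c = 0.5940 + -0.2790i
Iter 1: z = 0.5940 + -0.2790i, |z|^2 = 0.4307
Iter 2: z = 0.8690 + -0.6105i, |z|^2 = 1.1278
Iter 3: z = 0.9765 + -1.3400i, |z|^2 = 2.7490
Iter 4: z = -0.2479 + -2.8959i, |z|^2 = 8.4480
Escaped at iteration 4

Answer: 4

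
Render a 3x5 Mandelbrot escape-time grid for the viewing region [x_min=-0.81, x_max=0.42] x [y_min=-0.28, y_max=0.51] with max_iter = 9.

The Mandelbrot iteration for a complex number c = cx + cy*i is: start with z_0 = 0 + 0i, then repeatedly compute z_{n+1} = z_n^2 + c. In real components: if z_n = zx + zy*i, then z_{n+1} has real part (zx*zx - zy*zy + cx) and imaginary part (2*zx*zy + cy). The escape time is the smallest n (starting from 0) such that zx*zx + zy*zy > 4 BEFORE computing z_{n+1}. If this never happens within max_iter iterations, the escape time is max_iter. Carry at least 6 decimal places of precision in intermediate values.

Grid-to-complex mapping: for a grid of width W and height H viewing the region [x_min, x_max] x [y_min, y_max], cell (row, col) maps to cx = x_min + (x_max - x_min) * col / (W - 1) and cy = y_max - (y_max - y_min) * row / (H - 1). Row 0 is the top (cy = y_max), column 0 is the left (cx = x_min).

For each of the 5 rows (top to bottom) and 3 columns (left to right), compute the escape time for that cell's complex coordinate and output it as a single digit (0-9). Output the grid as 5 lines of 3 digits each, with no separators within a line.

Answer: 696
999
997
996
999

Derivation:
(row=0, col=0): c = -0.8100 + 0.5100i → escape time 6
(row=0, col=1): c = -0.1950 + 0.5100i → escape time 9
(row=0, col=2): c = 0.4200 + 0.5100i → escape time 6
(row=1, col=0): c = -0.8100 + 0.3125i → escape time 9
(row=1, col=1): c = -0.1950 + 0.3125i → escape time 9
(row=1, col=2): c = 0.4200 + 0.3125i → escape time 9
(row=2, col=0): c = -0.8100 + 0.1150i → escape time 9
(row=2, col=1): c = -0.1950 + 0.1150i → escape time 9
(row=2, col=2): c = 0.4200 + 0.1150i → escape time 7
(row=3, col=0): c = -0.8100 + -0.0825i → escape time 9
(row=3, col=1): c = -0.1950 + -0.0825i → escape time 9
(row=3, col=2): c = 0.4200 + -0.0825i → escape time 6
(row=4, col=0): c = -0.8100 + -0.2800i → escape time 9
(row=4, col=1): c = -0.1950 + -0.2800i → escape time 9
(row=4, col=2): c = 0.4200 + -0.2800i → escape time 9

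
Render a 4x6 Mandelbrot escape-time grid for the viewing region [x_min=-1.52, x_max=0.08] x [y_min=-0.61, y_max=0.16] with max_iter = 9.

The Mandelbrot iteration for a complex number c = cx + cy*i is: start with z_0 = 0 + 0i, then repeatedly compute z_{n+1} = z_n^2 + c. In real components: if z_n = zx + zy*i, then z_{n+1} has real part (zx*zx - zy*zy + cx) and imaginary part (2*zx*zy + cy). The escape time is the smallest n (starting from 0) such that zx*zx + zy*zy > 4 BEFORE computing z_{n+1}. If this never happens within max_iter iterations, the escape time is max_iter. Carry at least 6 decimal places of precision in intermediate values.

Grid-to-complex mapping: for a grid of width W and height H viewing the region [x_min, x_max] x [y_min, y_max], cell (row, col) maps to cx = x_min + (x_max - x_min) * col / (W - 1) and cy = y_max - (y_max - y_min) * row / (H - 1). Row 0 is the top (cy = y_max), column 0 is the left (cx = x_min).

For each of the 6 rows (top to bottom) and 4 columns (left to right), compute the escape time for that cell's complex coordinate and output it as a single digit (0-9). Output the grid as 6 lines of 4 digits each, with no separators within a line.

Answer: 5999
9999
6999
5999
3599
3499

Derivation:
(row=0, col=0): c = -1.5200 + 0.1600i → escape time 5
(row=0, col=1): c = -0.9867 + 0.1600i → escape time 9
(row=0, col=2): c = -0.4533 + 0.1600i → escape time 9
(row=0, col=3): c = 0.0800 + 0.1600i → escape time 9
(row=1, col=0): c = -1.5200 + 0.0060i → escape time 9
(row=1, col=1): c = -0.9867 + 0.0060i → escape time 9
(row=1, col=2): c = -0.4533 + 0.0060i → escape time 9
(row=1, col=3): c = 0.0800 + 0.0060i → escape time 9
(row=2, col=0): c = -1.5200 + -0.1480i → escape time 6
(row=2, col=1): c = -0.9867 + -0.1480i → escape time 9
(row=2, col=2): c = -0.4533 + -0.1480i → escape time 9
(row=2, col=3): c = 0.0800 + -0.1480i → escape time 9
(row=3, col=0): c = -1.5200 + -0.3020i → escape time 5
(row=3, col=1): c = -0.9867 + -0.3020i → escape time 9
(row=3, col=2): c = -0.4533 + -0.3020i → escape time 9
(row=3, col=3): c = 0.0800 + -0.3020i → escape time 9
(row=4, col=0): c = -1.5200 + -0.4560i → escape time 3
(row=4, col=1): c = -0.9867 + -0.4560i → escape time 5
(row=4, col=2): c = -0.4533 + -0.4560i → escape time 9
(row=4, col=3): c = 0.0800 + -0.4560i → escape time 9
(row=5, col=0): c = -1.5200 + -0.6100i → escape time 3
(row=5, col=1): c = -0.9867 + -0.6100i → escape time 4
(row=5, col=2): c = -0.4533 + -0.6100i → escape time 9
(row=5, col=3): c = 0.0800 + -0.6100i → escape time 9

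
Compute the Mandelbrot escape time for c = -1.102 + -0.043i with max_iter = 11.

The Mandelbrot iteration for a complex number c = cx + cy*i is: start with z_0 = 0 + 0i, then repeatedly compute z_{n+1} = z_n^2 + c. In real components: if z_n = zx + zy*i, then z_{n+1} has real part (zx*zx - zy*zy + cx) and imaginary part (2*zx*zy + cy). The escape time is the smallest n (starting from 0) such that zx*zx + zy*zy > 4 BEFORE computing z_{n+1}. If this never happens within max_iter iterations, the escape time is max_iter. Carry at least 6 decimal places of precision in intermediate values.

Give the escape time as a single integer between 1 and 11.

z_0 = 0 + 0i, c = -1.1020 + -0.0430i
Iter 1: z = -1.1020 + -0.0430i, |z|^2 = 1.2163
Iter 2: z = 0.1106 + 0.0518i, |z|^2 = 0.0149
Iter 3: z = -1.0925 + -0.0316i, |z|^2 = 1.1945
Iter 4: z = 0.0905 + 0.0259i, |z|^2 = 0.0089
Iter 5: z = -1.0945 + -0.0383i, |z|^2 = 1.1994
Iter 6: z = 0.0944 + 0.0409i, |z|^2 = 0.0106
Iter 7: z = -1.0948 + -0.0353i, |z|^2 = 1.1997
Iter 8: z = 0.0952 + 0.0343i, |z|^2 = 0.0102
Iter 9: z = -1.0941 + -0.0365i, |z|^2 = 1.1984
Iter 10: z = 0.0937 + 0.0368i, |z|^2 = 0.0101

Answer: 11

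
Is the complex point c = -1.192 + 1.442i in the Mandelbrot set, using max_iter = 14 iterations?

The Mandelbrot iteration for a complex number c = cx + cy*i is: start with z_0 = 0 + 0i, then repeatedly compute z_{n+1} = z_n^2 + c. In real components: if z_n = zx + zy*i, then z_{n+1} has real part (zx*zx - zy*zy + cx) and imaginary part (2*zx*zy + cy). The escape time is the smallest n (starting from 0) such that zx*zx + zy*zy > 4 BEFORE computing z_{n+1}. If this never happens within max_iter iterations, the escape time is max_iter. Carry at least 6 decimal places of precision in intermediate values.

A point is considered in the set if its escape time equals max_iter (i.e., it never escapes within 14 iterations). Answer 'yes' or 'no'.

Answer: no

Derivation:
z_0 = 0 + 0i, c = -1.1920 + 1.4420i
Iter 1: z = -1.1920 + 1.4420i, |z|^2 = 3.5002
Iter 2: z = -1.8505 + -1.9957i, |z|^2 = 7.4073
Escaped at iteration 2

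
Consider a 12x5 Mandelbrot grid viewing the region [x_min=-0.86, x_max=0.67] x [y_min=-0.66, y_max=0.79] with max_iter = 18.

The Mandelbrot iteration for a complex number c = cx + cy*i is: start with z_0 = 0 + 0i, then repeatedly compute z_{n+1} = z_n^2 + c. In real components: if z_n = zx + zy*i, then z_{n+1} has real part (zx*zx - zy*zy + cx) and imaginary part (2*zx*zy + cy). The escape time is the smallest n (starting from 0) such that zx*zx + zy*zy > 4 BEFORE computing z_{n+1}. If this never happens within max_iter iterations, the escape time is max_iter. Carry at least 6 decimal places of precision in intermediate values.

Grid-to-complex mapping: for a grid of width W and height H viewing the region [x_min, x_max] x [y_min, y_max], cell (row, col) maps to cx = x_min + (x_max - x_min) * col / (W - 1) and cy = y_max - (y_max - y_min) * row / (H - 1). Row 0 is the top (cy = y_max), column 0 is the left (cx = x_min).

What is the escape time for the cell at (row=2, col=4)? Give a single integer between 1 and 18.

z_0 = 0 + 0i, c = -0.3036 + 0.0650i
Iter 1: z = -0.3036 + 0.0650i, |z|^2 = 0.0964
Iter 2: z = -0.2157 + 0.0255i, |z|^2 = 0.0472
Iter 3: z = -0.2578 + 0.0540i, |z|^2 = 0.0694
Iter 4: z = -0.2401 + 0.0372i, |z|^2 = 0.0590
Iter 5: z = -0.2474 + 0.0472i, |z|^2 = 0.0634
Iter 6: z = -0.2447 + 0.0417i, |z|^2 = 0.0616
Iter 7: z = -0.2455 + 0.0446i, |z|^2 = 0.0623
Iter 8: z = -0.2454 + 0.0431i, |z|^2 = 0.0621
Iter 9: z = -0.2453 + 0.0439i, |z|^2 = 0.0621
Iter 10: z = -0.2454 + 0.0435i, |z|^2 = 0.0621
Iter 11: z = -0.2453 + 0.0437i, |z|^2 = 0.0621
Iter 12: z = -0.2454 + 0.0436i, |z|^2 = 0.0621
Iter 13: z = -0.2453 + 0.0436i, |z|^2 = 0.0621
Iter 14: z = -0.2454 + 0.0436i, |z|^2 = 0.0621
Iter 15: z = -0.2453 + 0.0436i, |z|^2 = 0.0621
Iter 16: z = -0.2453 + 0.0436i, |z|^2 = 0.0621
Iter 17: z = -0.2453 + 0.0436i, |z|^2 = 0.0621

Answer: 18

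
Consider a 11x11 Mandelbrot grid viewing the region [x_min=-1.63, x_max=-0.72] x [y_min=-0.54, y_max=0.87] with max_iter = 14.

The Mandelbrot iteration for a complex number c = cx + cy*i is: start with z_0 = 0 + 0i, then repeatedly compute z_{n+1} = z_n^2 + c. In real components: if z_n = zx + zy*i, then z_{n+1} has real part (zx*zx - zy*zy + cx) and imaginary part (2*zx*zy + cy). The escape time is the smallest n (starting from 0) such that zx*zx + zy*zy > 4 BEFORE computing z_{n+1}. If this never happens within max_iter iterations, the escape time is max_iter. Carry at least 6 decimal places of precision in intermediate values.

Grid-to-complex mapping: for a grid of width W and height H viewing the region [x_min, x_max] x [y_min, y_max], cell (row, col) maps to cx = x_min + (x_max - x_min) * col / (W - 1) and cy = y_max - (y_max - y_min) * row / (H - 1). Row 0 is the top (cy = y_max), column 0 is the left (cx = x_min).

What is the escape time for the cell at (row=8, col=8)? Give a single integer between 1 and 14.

Answer: 14

Derivation:
z_0 = 0 + 0i, c = -0.9020 + -0.2580i
Iter 1: z = -0.9020 + -0.2580i, |z|^2 = 0.8802
Iter 2: z = -0.1550 + 0.2074i, |z|^2 = 0.0670
Iter 3: z = -0.9210 + -0.3223i, |z|^2 = 0.9521
Iter 4: z = -0.1576 + 0.3357i, |z|^2 = 0.1375
Iter 5: z = -0.9898 + -0.3638i, |z|^2 = 1.1121
Iter 6: z = -0.0546 + 0.4622i, |z|^2 = 0.2166
Iter 7: z = -1.1127 + -0.3085i, |z|^2 = 1.3331
Iter 8: z = 0.2409 + 0.4284i, |z|^2 = 0.2415
Iter 9: z = -1.0275 + -0.0516i, |z|^2 = 1.0585
Iter 10: z = 0.1511 + -0.1519i, |z|^2 = 0.0459
Iter 11: z = -0.9022 + -0.3039i, |z|^2 = 0.9064
Iter 12: z = -0.1804 + 0.2904i, |z|^2 = 0.1169
Iter 13: z = -0.9538 + -0.3628i, |z|^2 = 1.0413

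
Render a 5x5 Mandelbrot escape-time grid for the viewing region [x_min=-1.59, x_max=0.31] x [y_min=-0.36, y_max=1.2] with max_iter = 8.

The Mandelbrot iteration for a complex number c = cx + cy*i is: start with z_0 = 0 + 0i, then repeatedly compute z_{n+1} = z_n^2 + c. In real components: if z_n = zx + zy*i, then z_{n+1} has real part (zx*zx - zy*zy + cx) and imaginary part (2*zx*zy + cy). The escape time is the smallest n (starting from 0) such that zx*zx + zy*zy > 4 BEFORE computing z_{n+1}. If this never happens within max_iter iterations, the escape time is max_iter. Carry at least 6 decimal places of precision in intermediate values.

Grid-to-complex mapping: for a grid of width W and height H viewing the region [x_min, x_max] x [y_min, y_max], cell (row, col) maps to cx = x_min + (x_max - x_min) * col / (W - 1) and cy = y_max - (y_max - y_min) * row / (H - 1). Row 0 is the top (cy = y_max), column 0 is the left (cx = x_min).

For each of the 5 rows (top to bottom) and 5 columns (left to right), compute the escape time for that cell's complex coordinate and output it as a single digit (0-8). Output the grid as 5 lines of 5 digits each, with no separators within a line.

(row=0, col=0): c = -1.5900 + 1.2000i → escape time 2
(row=0, col=1): c = -1.1150 + 1.2000i → escape time 3
(row=0, col=2): c = -0.6400 + 1.2000i → escape time 3
(row=0, col=3): c = -0.1650 + 1.2000i → escape time 3
(row=0, col=4): c = 0.3100 + 1.2000i → escape time 2
(row=1, col=0): c = -1.5900 + 0.8100i → escape time 3
(row=1, col=1): c = -1.1150 + 0.8100i → escape time 3
(row=1, col=2): c = -0.6400 + 0.8100i → escape time 4
(row=1, col=3): c = -0.1650 + 0.8100i → escape time 8
(row=1, col=4): c = 0.3100 + 0.8100i → escape time 4
(row=2, col=0): c = -1.5900 + 0.4200i → escape time 3
(row=2, col=1): c = -1.1150 + 0.4200i → escape time 6
(row=2, col=2): c = -0.6400 + 0.4200i → escape time 8
(row=2, col=3): c = -0.1650 + 0.4200i → escape time 8
(row=2, col=4): c = 0.3100 + 0.4200i → escape time 8
(row=3, col=0): c = -1.5900 + 0.0300i → escape time 8
(row=3, col=1): c = -1.1150 + 0.0300i → escape time 8
(row=3, col=2): c = -0.6400 + 0.0300i → escape time 8
(row=3, col=3): c = -0.1650 + 0.0300i → escape time 8
(row=3, col=4): c = 0.3100 + 0.0300i → escape time 8
(row=4, col=0): c = -1.5900 + -0.3600i → escape time 4
(row=4, col=1): c = -1.1150 + -0.3600i → escape time 8
(row=4, col=2): c = -0.6400 + -0.3600i → escape time 8
(row=4, col=3): c = -0.1650 + -0.3600i → escape time 8
(row=4, col=4): c = 0.3100 + -0.3600i → escape time 8

Answer: 23332
33484
36888
88888
48888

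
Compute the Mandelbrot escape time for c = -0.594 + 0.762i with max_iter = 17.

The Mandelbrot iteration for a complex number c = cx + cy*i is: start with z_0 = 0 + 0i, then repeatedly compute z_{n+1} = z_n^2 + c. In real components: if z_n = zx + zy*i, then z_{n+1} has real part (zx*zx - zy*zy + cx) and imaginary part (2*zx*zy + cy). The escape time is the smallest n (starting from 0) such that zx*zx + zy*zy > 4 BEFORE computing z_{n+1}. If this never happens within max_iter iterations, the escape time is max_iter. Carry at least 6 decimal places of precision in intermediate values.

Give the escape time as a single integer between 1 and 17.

z_0 = 0 + 0i, c = -0.5940 + 0.7620i
Iter 1: z = -0.5940 + 0.7620i, |z|^2 = 0.9335
Iter 2: z = -0.8218 + -0.1433i, |z|^2 = 0.6959
Iter 3: z = 0.0608 + 0.9975i, |z|^2 = 0.9986
Iter 4: z = -1.5852 + 0.8834i, |z|^2 = 3.2933
Iter 5: z = 1.1386 + -2.0387i, |z|^2 = 5.4527
Escaped at iteration 5

Answer: 5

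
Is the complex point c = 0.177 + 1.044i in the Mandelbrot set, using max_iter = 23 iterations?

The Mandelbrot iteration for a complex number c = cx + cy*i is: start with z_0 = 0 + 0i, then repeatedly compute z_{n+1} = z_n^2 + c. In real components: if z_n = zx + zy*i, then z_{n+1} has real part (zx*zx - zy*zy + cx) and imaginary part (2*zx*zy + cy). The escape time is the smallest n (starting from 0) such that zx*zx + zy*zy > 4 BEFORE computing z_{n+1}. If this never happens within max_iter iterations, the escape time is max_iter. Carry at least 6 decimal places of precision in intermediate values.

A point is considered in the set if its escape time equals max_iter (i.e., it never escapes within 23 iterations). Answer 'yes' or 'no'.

Answer: no

Derivation:
z_0 = 0 + 0i, c = 0.1770 + 1.0440i
Iter 1: z = 0.1770 + 1.0440i, |z|^2 = 1.1213
Iter 2: z = -0.8816 + 1.4136i, |z|^2 = 2.7754
Iter 3: z = -1.0440 + -1.4484i, |z|^2 = 3.1878
Iter 4: z = -0.8311 + 4.0682i, |z|^2 = 17.2413
Escaped at iteration 4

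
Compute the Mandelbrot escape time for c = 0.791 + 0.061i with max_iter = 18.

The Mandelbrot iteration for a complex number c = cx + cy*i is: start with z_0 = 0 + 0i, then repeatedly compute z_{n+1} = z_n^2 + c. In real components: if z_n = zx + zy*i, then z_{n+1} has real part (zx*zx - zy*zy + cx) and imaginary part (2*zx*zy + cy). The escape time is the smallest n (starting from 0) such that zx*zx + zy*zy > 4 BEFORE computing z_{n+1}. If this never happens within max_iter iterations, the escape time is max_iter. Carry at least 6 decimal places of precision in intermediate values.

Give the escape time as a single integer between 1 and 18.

z_0 = 0 + 0i, c = 0.7910 + 0.0610i
Iter 1: z = 0.7910 + 0.0610i, |z|^2 = 0.6294
Iter 2: z = 1.4130 + 0.1575i, |z|^2 = 2.0213
Iter 3: z = 2.7626 + 0.5061i, |z|^2 = 7.8884
Escaped at iteration 3

Answer: 3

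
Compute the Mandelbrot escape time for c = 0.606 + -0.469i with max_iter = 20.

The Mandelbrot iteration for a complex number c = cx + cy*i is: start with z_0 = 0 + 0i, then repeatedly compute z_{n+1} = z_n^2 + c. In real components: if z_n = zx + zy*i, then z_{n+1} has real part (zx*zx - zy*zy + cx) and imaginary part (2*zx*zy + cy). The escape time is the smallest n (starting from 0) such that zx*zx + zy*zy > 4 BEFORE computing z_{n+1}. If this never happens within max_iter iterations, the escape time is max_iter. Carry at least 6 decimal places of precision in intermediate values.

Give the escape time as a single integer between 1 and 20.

z_0 = 0 + 0i, c = 0.6060 + -0.4690i
Iter 1: z = 0.6060 + -0.4690i, |z|^2 = 0.5872
Iter 2: z = 0.7533 + -1.0374i, |z|^2 = 1.6437
Iter 3: z = 0.0972 + -2.0319i, |z|^2 = 4.1382
Escaped at iteration 3

Answer: 3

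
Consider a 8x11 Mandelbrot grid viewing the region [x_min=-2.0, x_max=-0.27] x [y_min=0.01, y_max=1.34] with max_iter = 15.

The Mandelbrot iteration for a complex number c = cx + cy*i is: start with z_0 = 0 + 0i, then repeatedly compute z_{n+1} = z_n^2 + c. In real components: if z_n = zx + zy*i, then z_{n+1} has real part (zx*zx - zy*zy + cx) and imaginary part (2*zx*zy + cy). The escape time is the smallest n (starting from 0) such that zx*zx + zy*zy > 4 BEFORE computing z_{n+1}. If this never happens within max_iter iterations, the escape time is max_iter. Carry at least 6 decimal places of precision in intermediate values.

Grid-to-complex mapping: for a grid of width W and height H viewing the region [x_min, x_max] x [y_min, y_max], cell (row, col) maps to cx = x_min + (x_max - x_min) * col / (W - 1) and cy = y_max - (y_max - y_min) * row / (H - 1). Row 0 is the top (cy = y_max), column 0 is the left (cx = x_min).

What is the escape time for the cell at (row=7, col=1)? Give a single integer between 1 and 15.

z_0 = 0 + 0i, c = -1.7529 + 0.4090i
Iter 1: z = -1.7529 + 0.4090i, |z|^2 = 3.2398
Iter 2: z = 1.1524 + -1.0248i, |z|^2 = 2.3782
Iter 3: z = -1.4752 + -1.9530i, |z|^2 = 5.9903
Escaped at iteration 3

Answer: 3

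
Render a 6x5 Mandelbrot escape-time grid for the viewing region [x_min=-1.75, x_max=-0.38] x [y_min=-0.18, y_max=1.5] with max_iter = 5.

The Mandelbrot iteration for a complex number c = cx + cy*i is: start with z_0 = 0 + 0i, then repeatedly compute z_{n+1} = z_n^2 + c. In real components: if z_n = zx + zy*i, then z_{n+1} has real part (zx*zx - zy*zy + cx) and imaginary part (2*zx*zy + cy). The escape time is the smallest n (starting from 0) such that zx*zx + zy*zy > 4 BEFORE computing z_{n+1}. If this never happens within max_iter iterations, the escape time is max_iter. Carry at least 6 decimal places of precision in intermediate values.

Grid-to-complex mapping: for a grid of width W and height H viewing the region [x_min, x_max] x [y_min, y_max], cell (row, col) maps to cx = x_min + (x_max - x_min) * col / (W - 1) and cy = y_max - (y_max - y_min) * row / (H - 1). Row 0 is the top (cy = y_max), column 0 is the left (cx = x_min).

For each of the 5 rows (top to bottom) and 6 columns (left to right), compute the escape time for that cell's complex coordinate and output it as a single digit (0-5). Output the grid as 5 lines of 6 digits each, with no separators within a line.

(row=0, col=0): c = -1.7500 + 1.5000i → escape time 1
(row=0, col=1): c = -1.4760 + 1.5000i → escape time 1
(row=0, col=2): c = -1.2020 + 1.5000i → escape time 2
(row=0, col=3): c = -0.9280 + 1.5000i → escape time 2
(row=0, col=4): c = -0.6540 + 1.5000i → escape time 2
(row=0, col=5): c = -0.3800 + 1.5000i → escape time 2
(row=1, col=0): c = -1.7500 + 1.0800i → escape time 1
(row=1, col=1): c = -1.4760 + 1.0800i → escape time 2
(row=1, col=2): c = -1.2020 + 1.0800i → escape time 3
(row=1, col=3): c = -0.9280 + 1.0800i → escape time 3
(row=1, col=4): c = -0.6540 + 1.0800i → escape time 3
(row=1, col=5): c = -0.3800 + 1.0800i → escape time 4
(row=2, col=0): c = -1.7500 + 0.6600i → escape time 3
(row=2, col=1): c = -1.4760 + 0.6600i → escape time 3
(row=2, col=2): c = -1.2020 + 0.6600i → escape time 3
(row=2, col=3): c = -0.9280 + 0.6600i → escape time 4
(row=2, col=4): c = -0.6540 + 0.6600i → escape time 5
(row=2, col=5): c = -0.3800 + 0.6600i → escape time 5
(row=3, col=0): c = -1.7500 + 0.2400i → escape time 4
(row=3, col=1): c = -1.4760 + 0.2400i → escape time 5
(row=3, col=2): c = -1.2020 + 0.2400i → escape time 5
(row=3, col=3): c = -0.9280 + 0.2400i → escape time 5
(row=3, col=4): c = -0.6540 + 0.2400i → escape time 5
(row=3, col=5): c = -0.3800 + 0.2400i → escape time 5
(row=4, col=0): c = -1.7500 + -0.1800i → escape time 4
(row=4, col=1): c = -1.4760 + -0.1800i → escape time 5
(row=4, col=2): c = -1.2020 + -0.1800i → escape time 5
(row=4, col=3): c = -0.9280 + -0.1800i → escape time 5
(row=4, col=4): c = -0.6540 + -0.1800i → escape time 5
(row=4, col=5): c = -0.3800 + -0.1800i → escape time 5

Answer: 112222
123334
333455
455555
455555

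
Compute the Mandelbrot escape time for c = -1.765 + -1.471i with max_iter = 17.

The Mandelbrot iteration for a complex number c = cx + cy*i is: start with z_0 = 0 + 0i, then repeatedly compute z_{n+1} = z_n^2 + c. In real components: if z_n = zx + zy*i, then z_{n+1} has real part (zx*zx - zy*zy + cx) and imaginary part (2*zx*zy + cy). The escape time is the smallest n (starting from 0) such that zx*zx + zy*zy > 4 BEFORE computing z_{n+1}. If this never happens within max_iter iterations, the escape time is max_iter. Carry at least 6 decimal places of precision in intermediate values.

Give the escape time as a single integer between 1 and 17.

z_0 = 0 + 0i, c = -1.7650 + -1.4710i
Iter 1: z = -1.7650 + -1.4710i, |z|^2 = 5.2791
Escaped at iteration 1

Answer: 1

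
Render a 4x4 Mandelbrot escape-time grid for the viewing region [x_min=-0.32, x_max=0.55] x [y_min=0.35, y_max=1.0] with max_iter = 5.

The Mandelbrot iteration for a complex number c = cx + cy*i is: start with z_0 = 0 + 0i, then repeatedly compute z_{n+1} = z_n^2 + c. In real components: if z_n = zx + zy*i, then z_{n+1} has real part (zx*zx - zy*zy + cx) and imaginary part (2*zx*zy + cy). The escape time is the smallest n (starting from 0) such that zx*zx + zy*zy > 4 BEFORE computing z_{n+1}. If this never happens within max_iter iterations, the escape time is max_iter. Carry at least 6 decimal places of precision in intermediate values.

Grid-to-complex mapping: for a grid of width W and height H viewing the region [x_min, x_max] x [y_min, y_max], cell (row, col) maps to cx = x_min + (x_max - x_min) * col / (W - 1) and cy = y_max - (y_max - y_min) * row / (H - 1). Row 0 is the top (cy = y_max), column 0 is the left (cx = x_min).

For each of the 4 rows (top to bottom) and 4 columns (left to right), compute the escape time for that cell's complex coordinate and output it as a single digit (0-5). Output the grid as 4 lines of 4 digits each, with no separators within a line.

(row=0, col=0): c = -0.3200 + 1.0000i → escape time 5
(row=0, col=1): c = -0.0300 + 1.0000i → escape time 5
(row=0, col=2): c = 0.2600 + 1.0000i → escape time 4
(row=0, col=3): c = 0.5500 + 1.0000i → escape time 2
(row=1, col=0): c = -0.3200 + 0.7833i → escape time 5
(row=1, col=1): c = -0.0300 + 0.7833i → escape time 5
(row=1, col=2): c = 0.2600 + 0.7833i → escape time 5
(row=1, col=3): c = 0.5500 + 0.7833i → escape time 3
(row=2, col=0): c = -0.3200 + 0.5667i → escape time 5
(row=2, col=1): c = -0.0300 + 0.5667i → escape time 5
(row=2, col=2): c = 0.2600 + 0.5667i → escape time 5
(row=2, col=3): c = 0.5500 + 0.5667i → escape time 4
(row=3, col=0): c = -0.3200 + 0.3500i → escape time 5
(row=3, col=1): c = -0.0300 + 0.3500i → escape time 5
(row=3, col=2): c = 0.2600 + 0.3500i → escape time 5
(row=3, col=3): c = 0.5500 + 0.3500i → escape time 4

Answer: 5542
5553
5554
5554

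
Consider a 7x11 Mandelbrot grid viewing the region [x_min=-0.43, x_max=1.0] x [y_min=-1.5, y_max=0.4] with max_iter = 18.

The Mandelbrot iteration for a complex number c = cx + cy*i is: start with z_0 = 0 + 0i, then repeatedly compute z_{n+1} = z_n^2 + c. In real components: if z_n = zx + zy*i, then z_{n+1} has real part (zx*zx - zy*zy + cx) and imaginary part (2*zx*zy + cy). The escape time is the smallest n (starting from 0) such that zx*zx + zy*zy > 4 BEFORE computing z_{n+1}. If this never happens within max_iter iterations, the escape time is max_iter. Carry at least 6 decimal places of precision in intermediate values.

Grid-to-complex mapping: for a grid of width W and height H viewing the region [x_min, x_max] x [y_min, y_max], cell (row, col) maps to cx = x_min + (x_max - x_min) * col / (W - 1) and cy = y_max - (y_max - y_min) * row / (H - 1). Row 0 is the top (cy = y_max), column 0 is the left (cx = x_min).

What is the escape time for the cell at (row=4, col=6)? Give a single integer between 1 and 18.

Answer: 2

Derivation:
z_0 = 0 + 0i, c = 1.0000 + -0.3600i
Iter 1: z = 1.0000 + -0.3600i, |z|^2 = 1.1296
Iter 2: z = 1.8704 + -1.0800i, |z|^2 = 4.6648
Escaped at iteration 2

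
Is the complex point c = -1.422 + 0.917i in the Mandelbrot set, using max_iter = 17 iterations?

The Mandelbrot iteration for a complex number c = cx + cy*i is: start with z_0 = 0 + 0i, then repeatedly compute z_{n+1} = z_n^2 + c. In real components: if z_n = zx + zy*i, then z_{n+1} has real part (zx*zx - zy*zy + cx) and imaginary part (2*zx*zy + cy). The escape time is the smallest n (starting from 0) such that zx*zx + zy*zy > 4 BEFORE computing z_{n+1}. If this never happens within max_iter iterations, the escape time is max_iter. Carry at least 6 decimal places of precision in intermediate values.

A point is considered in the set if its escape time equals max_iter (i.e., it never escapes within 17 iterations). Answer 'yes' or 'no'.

z_0 = 0 + 0i, c = -1.4220 + 0.9170i
Iter 1: z = -1.4220 + 0.9170i, |z|^2 = 2.8630
Iter 2: z = -0.2408 + -1.6909i, |z|^2 = 2.9173
Iter 3: z = -4.2233 + 1.7314i, |z|^2 = 20.8341
Escaped at iteration 3

Answer: no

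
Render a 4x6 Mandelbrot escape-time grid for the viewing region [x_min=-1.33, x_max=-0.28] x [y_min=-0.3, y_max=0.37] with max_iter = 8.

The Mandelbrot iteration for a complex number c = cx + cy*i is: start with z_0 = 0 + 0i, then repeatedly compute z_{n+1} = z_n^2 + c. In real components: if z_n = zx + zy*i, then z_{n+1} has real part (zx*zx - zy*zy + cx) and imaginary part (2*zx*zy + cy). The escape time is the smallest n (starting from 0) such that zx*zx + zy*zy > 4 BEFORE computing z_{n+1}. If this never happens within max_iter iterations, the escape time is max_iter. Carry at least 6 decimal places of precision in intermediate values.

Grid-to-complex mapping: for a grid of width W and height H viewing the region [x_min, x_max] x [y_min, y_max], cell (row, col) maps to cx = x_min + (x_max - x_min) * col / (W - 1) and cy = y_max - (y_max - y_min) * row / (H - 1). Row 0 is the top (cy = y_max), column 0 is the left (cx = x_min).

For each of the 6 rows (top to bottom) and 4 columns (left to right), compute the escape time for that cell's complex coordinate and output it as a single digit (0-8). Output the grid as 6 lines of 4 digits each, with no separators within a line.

(row=0, col=0): c = -1.3300 + 0.3700i → escape time 6
(row=0, col=1): c = -0.9800 + 0.3700i → escape time 8
(row=0, col=2): c = -0.6300 + 0.3700i → escape time 8
(row=0, col=3): c = -0.2800 + 0.3700i → escape time 8
(row=1, col=0): c = -1.3300 + 0.2360i → escape time 7
(row=1, col=1): c = -0.9800 + 0.2360i → escape time 8
(row=1, col=2): c = -0.6300 + 0.2360i → escape time 8
(row=1, col=3): c = -0.2800 + 0.2360i → escape time 8
(row=2, col=0): c = -1.3300 + 0.1020i → escape time 8
(row=2, col=1): c = -0.9800 + 0.1020i → escape time 8
(row=2, col=2): c = -0.6300 + 0.1020i → escape time 8
(row=2, col=3): c = -0.2800 + 0.1020i → escape time 8
(row=3, col=0): c = -1.3300 + -0.0320i → escape time 8
(row=3, col=1): c = -0.9800 + -0.0320i → escape time 8
(row=3, col=2): c = -0.6300 + -0.0320i → escape time 8
(row=3, col=3): c = -0.2800 + -0.0320i → escape time 8
(row=4, col=0): c = -1.3300 + -0.1660i → escape time 8
(row=4, col=1): c = -0.9800 + -0.1660i → escape time 8
(row=4, col=2): c = -0.6300 + -0.1660i → escape time 8
(row=4, col=3): c = -0.2800 + -0.1660i → escape time 8
(row=5, col=0): c = -1.3300 + -0.3000i → escape time 6
(row=5, col=1): c = -0.9800 + -0.3000i → escape time 8
(row=5, col=2): c = -0.6300 + -0.3000i → escape time 8
(row=5, col=3): c = -0.2800 + -0.3000i → escape time 8

Answer: 6888
7888
8888
8888
8888
6888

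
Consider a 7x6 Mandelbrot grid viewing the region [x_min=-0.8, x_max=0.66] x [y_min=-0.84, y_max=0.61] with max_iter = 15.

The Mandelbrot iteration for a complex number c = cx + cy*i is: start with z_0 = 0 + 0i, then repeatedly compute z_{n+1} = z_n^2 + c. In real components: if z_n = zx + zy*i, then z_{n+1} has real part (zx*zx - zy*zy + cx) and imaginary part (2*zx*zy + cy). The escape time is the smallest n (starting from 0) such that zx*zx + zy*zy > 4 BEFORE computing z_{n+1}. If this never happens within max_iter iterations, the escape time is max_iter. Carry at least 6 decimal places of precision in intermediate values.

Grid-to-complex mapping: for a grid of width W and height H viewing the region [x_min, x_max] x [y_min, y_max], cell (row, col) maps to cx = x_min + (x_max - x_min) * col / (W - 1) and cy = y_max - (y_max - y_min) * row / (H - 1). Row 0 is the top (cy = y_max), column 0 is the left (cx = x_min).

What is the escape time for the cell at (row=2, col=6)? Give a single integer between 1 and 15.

z_0 = 0 + 0i, c = 0.6600 + 0.0300i
Iter 1: z = 0.6600 + 0.0300i, |z|^2 = 0.4365
Iter 2: z = 1.0947 + 0.0696i, |z|^2 = 1.2032
Iter 3: z = 1.8535 + 0.1824i, |z|^2 = 3.4688
Iter 4: z = 4.0623 + 0.7061i, |z|^2 = 17.0008
Escaped at iteration 4

Answer: 4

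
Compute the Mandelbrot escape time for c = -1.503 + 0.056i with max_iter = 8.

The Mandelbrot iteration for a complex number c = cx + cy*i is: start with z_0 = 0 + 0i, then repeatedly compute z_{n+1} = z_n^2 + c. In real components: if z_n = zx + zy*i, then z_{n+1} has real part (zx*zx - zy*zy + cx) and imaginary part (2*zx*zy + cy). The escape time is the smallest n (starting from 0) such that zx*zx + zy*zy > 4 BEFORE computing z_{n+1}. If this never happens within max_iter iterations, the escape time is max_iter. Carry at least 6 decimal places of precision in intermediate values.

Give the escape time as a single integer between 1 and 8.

z_0 = 0 + 0i, c = -1.5030 + 0.0560i
Iter 1: z = -1.5030 + 0.0560i, |z|^2 = 2.2621
Iter 2: z = 0.7529 + -0.1123i, |z|^2 = 0.5794
Iter 3: z = -0.9488 + -0.1131i, |z|^2 = 0.9130
Iter 4: z = -0.6156 + 0.2707i, |z|^2 = 0.4522
Iter 5: z = -1.1973 + -0.2773i, |z|^2 = 1.5105
Iter 6: z = -0.1462 + 0.7200i, |z|^2 = 0.5398
Iter 7: z = -2.0000 + -0.1546i, |z|^2 = 4.0241
Escaped at iteration 7

Answer: 7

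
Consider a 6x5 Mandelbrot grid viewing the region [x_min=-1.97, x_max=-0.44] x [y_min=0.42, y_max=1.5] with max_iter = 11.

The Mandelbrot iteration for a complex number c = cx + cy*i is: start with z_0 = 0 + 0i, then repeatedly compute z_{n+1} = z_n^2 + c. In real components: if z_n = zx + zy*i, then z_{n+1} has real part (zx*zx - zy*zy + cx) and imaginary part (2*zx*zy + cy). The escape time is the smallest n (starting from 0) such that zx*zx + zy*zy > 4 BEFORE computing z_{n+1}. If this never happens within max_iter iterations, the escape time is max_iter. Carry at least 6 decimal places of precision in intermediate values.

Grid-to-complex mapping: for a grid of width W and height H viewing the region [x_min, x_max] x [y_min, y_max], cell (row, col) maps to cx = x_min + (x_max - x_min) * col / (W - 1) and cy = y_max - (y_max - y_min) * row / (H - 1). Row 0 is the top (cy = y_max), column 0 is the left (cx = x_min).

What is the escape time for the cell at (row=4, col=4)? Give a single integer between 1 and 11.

Answer: 8

Derivation:
z_0 = 0 + 0i, c = -0.7460 + 0.4200i
Iter 1: z = -0.7460 + 0.4200i, |z|^2 = 0.7329
Iter 2: z = -0.3659 + -0.2066i, |z|^2 = 0.1766
Iter 3: z = -0.6548 + 0.5712i, |z|^2 = 0.7551
Iter 4: z = -0.6435 + -0.3281i, |z|^2 = 0.5217
Iter 5: z = -0.4396 + 0.8422i, |z|^2 = 0.9026
Iter 6: z = -1.2621 + -0.3205i, |z|^2 = 1.6957
Iter 7: z = 0.7443 + 1.2289i, |z|^2 = 2.0643
Iter 8: z = -1.7023 + 2.2495i, |z|^2 = 7.9578
Escaped at iteration 8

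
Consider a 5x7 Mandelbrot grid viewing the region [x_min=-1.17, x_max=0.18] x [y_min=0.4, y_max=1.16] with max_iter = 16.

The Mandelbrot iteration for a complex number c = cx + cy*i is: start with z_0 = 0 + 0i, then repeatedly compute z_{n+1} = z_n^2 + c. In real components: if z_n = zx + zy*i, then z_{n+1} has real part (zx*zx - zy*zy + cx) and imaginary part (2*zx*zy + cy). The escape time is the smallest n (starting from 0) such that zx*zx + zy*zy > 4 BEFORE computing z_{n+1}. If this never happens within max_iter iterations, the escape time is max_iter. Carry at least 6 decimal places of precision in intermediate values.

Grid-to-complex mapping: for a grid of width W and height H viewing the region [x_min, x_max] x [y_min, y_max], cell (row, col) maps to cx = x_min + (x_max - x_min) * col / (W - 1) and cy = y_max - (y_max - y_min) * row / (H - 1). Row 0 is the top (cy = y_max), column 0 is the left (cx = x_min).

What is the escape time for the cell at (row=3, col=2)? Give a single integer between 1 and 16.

z_0 = 0 + 0i, c = -0.4950 + 0.7800i
Iter 1: z = -0.4950 + 0.7800i, |z|^2 = 0.8534
Iter 2: z = -0.8584 + 0.0078i, |z|^2 = 0.7369
Iter 3: z = 0.2417 + 0.7666i, |z|^2 = 0.6461
Iter 4: z = -1.0242 + 1.1507i, |z|^2 = 2.3731
Iter 5: z = -0.7699 + -1.5771i, |z|^2 = 3.0800
Iter 6: z = -2.3895 + 3.2085i, |z|^2 = 16.0039
Escaped at iteration 6

Answer: 6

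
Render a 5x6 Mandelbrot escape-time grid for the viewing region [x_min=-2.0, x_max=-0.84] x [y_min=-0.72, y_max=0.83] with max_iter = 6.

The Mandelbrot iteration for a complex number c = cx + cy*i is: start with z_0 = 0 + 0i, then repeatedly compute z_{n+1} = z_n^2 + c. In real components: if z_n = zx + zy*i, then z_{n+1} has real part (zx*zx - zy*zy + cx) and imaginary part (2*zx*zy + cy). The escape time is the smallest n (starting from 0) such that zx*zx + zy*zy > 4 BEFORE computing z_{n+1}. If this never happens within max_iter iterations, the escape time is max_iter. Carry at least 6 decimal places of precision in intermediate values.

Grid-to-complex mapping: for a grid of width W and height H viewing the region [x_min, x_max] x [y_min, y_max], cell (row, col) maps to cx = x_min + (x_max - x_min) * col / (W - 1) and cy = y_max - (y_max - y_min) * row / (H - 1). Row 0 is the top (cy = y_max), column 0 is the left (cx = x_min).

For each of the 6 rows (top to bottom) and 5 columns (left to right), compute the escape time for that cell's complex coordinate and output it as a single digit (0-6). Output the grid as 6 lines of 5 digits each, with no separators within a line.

Answer: 12334
13356
14566
15666
13466
13334

Derivation:
(row=0, col=0): c = -2.0000 + 0.8300i → escape time 1
(row=0, col=1): c = -1.7100 + 0.8300i → escape time 2
(row=0, col=2): c = -1.4200 + 0.8300i → escape time 3
(row=0, col=3): c = -1.1300 + 0.8300i → escape time 3
(row=0, col=4): c = -0.8400 + 0.8300i → escape time 4
(row=1, col=0): c = -2.0000 + 0.5200i → escape time 1
(row=1, col=1): c = -1.7100 + 0.5200i → escape time 3
(row=1, col=2): c = -1.4200 + 0.5200i → escape time 3
(row=1, col=3): c = -1.1300 + 0.5200i → escape time 5
(row=1, col=4): c = -0.8400 + 0.5200i → escape time 6
(row=2, col=0): c = -2.0000 + 0.2100i → escape time 1
(row=2, col=1): c = -1.7100 + 0.2100i → escape time 4
(row=2, col=2): c = -1.4200 + 0.2100i → escape time 5
(row=2, col=3): c = -1.1300 + 0.2100i → escape time 6
(row=2, col=4): c = -0.8400 + 0.2100i → escape time 6
(row=3, col=0): c = -2.0000 + -0.1000i → escape time 1
(row=3, col=1): c = -1.7100 + -0.1000i → escape time 5
(row=3, col=2): c = -1.4200 + -0.1000i → escape time 6
(row=3, col=3): c = -1.1300 + -0.1000i → escape time 6
(row=3, col=4): c = -0.8400 + -0.1000i → escape time 6
(row=4, col=0): c = -2.0000 + -0.4100i → escape time 1
(row=4, col=1): c = -1.7100 + -0.4100i → escape time 3
(row=4, col=2): c = -1.4200 + -0.4100i → escape time 4
(row=4, col=3): c = -1.1300 + -0.4100i → escape time 6
(row=4, col=4): c = -0.8400 + -0.4100i → escape time 6
(row=5, col=0): c = -2.0000 + -0.7200i → escape time 1
(row=5, col=1): c = -1.7100 + -0.7200i → escape time 3
(row=5, col=2): c = -1.4200 + -0.7200i → escape time 3
(row=5, col=3): c = -1.1300 + -0.7200i → escape time 3
(row=5, col=4): c = -0.8400 + -0.7200i → escape time 4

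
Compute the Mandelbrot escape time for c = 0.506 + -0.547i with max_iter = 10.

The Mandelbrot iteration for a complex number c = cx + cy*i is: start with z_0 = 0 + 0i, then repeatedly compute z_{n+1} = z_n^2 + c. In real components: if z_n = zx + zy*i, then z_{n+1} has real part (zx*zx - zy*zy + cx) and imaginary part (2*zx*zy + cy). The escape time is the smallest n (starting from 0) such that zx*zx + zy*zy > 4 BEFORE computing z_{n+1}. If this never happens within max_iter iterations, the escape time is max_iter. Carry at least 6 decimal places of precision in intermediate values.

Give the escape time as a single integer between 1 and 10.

z_0 = 0 + 0i, c = 0.5060 + -0.5470i
Iter 1: z = 0.5060 + -0.5470i, |z|^2 = 0.5552
Iter 2: z = 0.4628 + -1.1006i, |z|^2 = 1.4254
Iter 3: z = -0.4910 + -1.5657i, |z|^2 = 2.6927
Iter 4: z = -1.7044 + 0.9907i, |z|^2 = 3.8865
Iter 5: z = 2.4297 + -3.9240i, |z|^2 = 21.3014
Escaped at iteration 5

Answer: 5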